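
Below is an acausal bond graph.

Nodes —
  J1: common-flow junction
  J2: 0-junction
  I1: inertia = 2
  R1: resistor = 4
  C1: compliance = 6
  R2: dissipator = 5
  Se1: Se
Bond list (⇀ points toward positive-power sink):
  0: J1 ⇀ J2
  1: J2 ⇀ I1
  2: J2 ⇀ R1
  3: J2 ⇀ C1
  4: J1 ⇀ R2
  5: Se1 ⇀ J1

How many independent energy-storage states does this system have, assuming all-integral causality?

2  (C1, I1 all integral)

bond 5 stroke at J1  (source Se1 imposes e)
bond 1 stroke at I1  (prefer integral on I1)
bond 3 stroke at J2  (C1: C, integral causality)
bond 0 stroke at J1  (J2: bond 3 brought effort, rest push out)
bond 2 stroke at R1  (common-e at J2 fixed by 3)
bond 4 stroke at R2  (J1 needs exactly one f-in)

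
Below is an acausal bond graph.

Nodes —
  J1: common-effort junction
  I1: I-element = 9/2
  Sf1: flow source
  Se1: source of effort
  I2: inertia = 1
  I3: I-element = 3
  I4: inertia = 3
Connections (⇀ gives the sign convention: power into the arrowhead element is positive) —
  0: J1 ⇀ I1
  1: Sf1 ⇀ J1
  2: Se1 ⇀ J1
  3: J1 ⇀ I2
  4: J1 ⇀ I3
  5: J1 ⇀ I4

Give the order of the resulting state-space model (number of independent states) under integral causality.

#1 stroke→Sf1  (source Sf1 imposes f)
#2 stroke→J1  (Se1 fixes effort; stroke away)
#0 stroke→I1  (J1 effort already set via bond 2)
#3 stroke→I2  (J1 effort already set via bond 2)
#4 stroke→I3  (J1 effort already set via bond 2)
#5 stroke→I4  (J1: bond 2 brought effort, rest push out)

4  (I1, I2, I3, I4 all integral)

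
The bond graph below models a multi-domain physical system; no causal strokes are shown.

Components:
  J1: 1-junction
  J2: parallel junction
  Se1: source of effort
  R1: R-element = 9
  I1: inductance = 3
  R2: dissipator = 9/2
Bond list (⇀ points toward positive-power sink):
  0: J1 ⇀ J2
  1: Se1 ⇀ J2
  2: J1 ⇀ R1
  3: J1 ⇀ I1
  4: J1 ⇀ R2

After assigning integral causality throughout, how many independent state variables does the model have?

1  (I1 all integral)

bond 1 |J2  (Se1 (Se) sets effort on bond)
bond 0 |J1  (J2 effort already set via bond 1)
bond 3 |I1  (prefer integral on I1)
bond 2 |J1  (J1 flow already set via bond 3)
bond 4 |J1  (J1: bond 3 brought flow, rest push out)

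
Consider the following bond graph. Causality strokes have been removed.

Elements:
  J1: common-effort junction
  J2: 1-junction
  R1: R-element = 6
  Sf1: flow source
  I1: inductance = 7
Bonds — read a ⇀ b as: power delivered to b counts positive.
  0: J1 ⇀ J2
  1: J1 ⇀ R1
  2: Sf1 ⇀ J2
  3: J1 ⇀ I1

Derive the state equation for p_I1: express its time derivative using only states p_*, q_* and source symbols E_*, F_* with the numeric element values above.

dp_I1/dt = -6*F_Sf1 - 6*p_I1/7

#2 |Sf1  (Sf1: flow source, stroke at near end)
#0 |J2  (J2: bond 2 brought flow, rest push out)
#3 |I1  (I1 outputs flow p/I1)
#1 |J1  (closing 0-jn rule on J1)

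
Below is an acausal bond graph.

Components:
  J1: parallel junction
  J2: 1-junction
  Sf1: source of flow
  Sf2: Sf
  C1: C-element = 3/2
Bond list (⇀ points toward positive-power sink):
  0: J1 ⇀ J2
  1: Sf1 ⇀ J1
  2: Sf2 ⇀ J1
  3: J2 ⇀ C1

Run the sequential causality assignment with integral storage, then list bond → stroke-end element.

bond 0 |J1
bond 1 |Sf1
bond 2 |Sf2
bond 3 |J2

b1 stroke→Sf1  (Sf1 (Sf) sets flow on bond)
b2 stroke→Sf2  (Sf2: flow source, stroke at near end)
b0 stroke→J1  (only one effort-in slot at J1)
b3 stroke→J2  (1-jn J2 has f-setter on 0)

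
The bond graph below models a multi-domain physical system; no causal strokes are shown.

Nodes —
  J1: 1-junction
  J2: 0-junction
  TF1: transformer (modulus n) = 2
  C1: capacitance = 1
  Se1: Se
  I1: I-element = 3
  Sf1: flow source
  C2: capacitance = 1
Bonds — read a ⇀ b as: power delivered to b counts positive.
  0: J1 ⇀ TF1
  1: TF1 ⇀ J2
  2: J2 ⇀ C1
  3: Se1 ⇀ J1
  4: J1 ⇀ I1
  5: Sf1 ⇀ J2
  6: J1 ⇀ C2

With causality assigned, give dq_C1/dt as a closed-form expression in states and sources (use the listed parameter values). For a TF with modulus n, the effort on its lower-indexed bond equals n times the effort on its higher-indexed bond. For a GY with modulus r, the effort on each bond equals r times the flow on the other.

dq_C1/dt = F_Sf1 + 2*p_I1/3

β3 |J1  (Se1 (Se) sets effort on bond)
β5 |Sf1  (Sf1: flow source, stroke at near end)
β2 |J2  (prefer integral on C1)
β1 |TF1  (J2: bond 2 brought effort, rest push out)
β0 |J1  (TF1 one-in-one-out from 1)
β4 |I1  (prefer integral on I1)
β6 |J1  (1-jn J1 has f-setter on 4)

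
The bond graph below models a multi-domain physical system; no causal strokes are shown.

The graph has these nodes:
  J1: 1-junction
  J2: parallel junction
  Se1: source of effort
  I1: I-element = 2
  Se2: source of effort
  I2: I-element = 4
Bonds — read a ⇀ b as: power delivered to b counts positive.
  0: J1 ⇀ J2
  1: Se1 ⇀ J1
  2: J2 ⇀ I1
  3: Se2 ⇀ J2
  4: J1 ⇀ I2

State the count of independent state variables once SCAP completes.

2  (I1, I2 all integral)

b1 stroke→J1  (Se1 (Se) sets effort on bond)
b3 stroke→J2  (Se2 fixes effort; stroke away)
b0 stroke→J1  (0-jn J2 has e-setter on 3)
b2 stroke→I1  (J2: bond 3 brought effort, rest push out)
b4 stroke→I2  (J1: last free bond brings flow in)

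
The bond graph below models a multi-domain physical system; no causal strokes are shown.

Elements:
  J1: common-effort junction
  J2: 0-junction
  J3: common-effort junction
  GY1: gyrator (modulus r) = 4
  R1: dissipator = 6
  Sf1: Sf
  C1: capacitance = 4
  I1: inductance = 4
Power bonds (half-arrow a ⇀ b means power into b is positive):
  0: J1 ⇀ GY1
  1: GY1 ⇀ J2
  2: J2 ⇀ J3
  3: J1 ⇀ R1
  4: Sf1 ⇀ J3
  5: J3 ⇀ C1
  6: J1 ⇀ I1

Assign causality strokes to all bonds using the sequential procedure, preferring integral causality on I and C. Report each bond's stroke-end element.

#0 →GY1
#1 →GY1
#2 →J2
#3 →J1
#4 →Sf1
#5 →J3
#6 →I1

#4 →Sf1  (Sf1: flow source, stroke at near end)
#5 →J3  (prefer integral on C1)
#2 →J2  (J3: bond 5 brought effort, rest push out)
#1 →GY1  (0-jn J2 has e-setter on 2)
#0 →GY1  (through GY1, causality inverts; strokes same side of GY1)
#6 →I1  (I1 integral (f out))
#3 →J1  (J1 needs exactly one e-in)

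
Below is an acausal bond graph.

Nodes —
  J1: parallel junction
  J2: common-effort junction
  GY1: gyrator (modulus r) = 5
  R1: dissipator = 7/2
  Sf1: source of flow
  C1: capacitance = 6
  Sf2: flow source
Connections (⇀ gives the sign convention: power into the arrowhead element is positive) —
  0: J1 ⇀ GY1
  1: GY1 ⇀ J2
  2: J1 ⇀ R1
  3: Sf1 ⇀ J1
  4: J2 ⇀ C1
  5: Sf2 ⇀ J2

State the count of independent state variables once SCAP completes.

1  (C1 all integral)

bond 3 |Sf1  (Sf1 (Sf) sets flow on bond)
bond 5 |Sf2  (Sf2: flow source, stroke at near end)
bond 4 |J2  (C1 outputs effort q/C1)
bond 1 |GY1  (0-jn J2 has e-setter on 4)
bond 0 |GY1  (GY1 both-in/both-out from 1)
bond 2 |J1  (J1: last free bond brings effort in)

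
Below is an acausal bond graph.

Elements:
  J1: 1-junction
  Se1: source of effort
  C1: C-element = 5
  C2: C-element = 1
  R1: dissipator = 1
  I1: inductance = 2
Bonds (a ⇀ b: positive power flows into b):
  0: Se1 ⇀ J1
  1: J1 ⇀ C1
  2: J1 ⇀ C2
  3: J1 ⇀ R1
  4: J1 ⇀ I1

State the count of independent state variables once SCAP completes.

3  (C1, C2, I1 all integral)

bond 0 stroke at J1  (Se1: effort source, stroke at far end)
bond 1 stroke at J1  (C1 outputs effort q/C1)
bond 2 stroke at J1  (C2: C, integral causality)
bond 4 stroke at I1  (I1 outputs flow p/I1)
bond 3 stroke at J1  (common-f at J1 fixed by 4)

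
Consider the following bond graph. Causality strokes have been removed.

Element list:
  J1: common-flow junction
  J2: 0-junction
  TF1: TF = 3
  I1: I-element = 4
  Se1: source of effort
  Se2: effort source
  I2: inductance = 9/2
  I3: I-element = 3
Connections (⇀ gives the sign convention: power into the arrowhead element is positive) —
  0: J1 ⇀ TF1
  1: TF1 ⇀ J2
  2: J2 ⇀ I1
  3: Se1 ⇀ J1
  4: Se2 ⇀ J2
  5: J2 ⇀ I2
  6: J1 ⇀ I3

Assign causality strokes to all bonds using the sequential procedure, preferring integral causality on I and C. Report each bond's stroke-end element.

β3 stroke→J1  (Se1 (Se) sets effort on bond)
β4 stroke→J2  (Se2 fixes effort; stroke away)
β1 stroke→TF1  (J2: bond 4 brought effort, rest push out)
β2 stroke→I1  (J2 effort already set via bond 4)
β5 stroke→I2  (J2 effort already set via bond 4)
β0 stroke→J1  (through TF1, causality passes straight; one stroke at TF1)
β6 stroke→I3  (closing 1-jn rule on J1)

b0 stroke→J1
b1 stroke→TF1
b2 stroke→I1
b3 stroke→J1
b4 stroke→J2
b5 stroke→I2
b6 stroke→I3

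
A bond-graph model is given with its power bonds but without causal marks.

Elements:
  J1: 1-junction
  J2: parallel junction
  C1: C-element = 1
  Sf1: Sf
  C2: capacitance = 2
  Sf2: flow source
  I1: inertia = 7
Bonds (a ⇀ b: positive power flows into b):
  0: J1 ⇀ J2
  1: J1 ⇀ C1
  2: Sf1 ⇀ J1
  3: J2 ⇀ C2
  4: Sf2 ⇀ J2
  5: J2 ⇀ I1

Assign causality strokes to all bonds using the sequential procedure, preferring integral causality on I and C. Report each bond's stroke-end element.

bond 0 stroke at J1
bond 1 stroke at J1
bond 2 stroke at Sf1
bond 3 stroke at J2
bond 4 stroke at Sf2
bond 5 stroke at I1

bond 2 stroke→Sf1  (Sf1: flow source, stroke at near end)
bond 4 stroke→Sf2  (Sf2: flow source, stroke at near end)
bond 0 stroke→J1  (J1: bond 2 brought flow, rest push out)
bond 1 stroke→J1  (common-f at J1 fixed by 2)
bond 3 stroke→J2  (C2 outputs effort q/C2)
bond 5 stroke→I1  (0-jn J2 has e-setter on 3)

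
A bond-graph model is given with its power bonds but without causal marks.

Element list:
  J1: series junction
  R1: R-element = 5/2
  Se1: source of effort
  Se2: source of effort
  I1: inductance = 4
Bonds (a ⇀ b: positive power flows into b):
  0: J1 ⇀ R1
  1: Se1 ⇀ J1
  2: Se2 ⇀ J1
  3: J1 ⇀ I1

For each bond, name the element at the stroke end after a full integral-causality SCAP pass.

b0 |J1
b1 |J1
b2 |J1
b3 |I1

bond 1 |J1  (Se1 fixes effort; stroke away)
bond 2 |J1  (Se2 fixes effort; stroke away)
bond 3 |I1  (prefer integral on I1)
bond 0 |J1  (J1 flow already set via bond 3)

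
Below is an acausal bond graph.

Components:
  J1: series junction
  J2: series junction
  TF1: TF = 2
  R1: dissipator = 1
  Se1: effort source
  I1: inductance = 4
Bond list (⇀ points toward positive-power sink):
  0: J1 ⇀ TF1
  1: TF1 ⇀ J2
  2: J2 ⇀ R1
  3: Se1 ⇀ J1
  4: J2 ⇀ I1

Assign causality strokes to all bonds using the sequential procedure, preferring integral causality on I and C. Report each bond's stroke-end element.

b0 stroke at TF1
b1 stroke at J2
b2 stroke at J2
b3 stroke at J1
b4 stroke at I1

bond 3 →J1  (Se1 fixes effort; stroke away)
bond 0 →TF1  (J1: last free bond brings flow in)
bond 1 →J2  (TF1 one-in-one-out from 0)
bond 4 →I1  (I1 outputs flow p/I1)
bond 2 →J2  (J2: bond 4 brought flow, rest push out)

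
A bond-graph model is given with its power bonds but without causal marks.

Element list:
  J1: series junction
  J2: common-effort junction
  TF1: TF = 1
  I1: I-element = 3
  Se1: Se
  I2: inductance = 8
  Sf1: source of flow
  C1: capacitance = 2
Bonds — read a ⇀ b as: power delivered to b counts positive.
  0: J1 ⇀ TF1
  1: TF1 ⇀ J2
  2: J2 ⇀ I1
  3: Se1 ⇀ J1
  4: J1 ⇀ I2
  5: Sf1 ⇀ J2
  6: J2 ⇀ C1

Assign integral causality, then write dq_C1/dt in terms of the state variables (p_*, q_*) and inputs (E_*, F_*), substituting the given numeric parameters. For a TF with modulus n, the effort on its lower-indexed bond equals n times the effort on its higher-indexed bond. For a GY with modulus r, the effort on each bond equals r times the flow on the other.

dq_C1/dt = F_Sf1 - p_I1/3 + p_I2/8

b3 |J1  (Se1: effort source, stroke at far end)
b5 |Sf1  (Sf1 (Sf) sets flow on bond)
b2 |I1  (I1 integral (f out))
b4 |I2  (I2 outputs flow p/I2)
b0 |J1  (1-jn J1 has f-setter on 4)
b1 |TF1  (TF TF1: opposite of bond 0)
b6 |J2  (J2: last free bond brings effort in)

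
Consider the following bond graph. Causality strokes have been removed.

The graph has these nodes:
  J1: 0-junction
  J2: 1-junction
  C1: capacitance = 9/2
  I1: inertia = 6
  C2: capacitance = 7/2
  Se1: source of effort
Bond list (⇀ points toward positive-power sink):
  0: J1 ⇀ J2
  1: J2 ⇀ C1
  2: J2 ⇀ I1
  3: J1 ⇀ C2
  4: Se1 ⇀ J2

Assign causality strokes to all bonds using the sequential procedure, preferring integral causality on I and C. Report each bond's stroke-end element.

#4 stroke→J2  (Se1 fixes effort; stroke away)
#1 stroke→J2  (C1 integral (e out))
#2 stroke→I1  (I1: I, integral causality)
#0 stroke→J2  (common-f at J2 fixed by 2)
#3 stroke→J1  (J1: last free bond brings effort in)

bond 0 stroke at J2
bond 1 stroke at J2
bond 2 stroke at I1
bond 3 stroke at J1
bond 4 stroke at J2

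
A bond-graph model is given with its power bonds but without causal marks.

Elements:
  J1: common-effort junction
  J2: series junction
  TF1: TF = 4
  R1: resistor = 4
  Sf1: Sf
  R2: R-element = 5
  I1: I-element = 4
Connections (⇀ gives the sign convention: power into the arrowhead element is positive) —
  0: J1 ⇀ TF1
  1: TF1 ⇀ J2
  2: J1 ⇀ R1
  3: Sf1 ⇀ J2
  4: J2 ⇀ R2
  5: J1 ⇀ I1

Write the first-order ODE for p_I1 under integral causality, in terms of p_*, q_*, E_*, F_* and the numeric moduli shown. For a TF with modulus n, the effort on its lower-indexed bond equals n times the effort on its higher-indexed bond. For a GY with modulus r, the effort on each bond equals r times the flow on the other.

b3 stroke→Sf1  (source Sf1 imposes f)
b1 stroke→J2  (J2 flow already set via bond 3)
b4 stroke→J2  (common-f at J2 fixed by 3)
b0 stroke→TF1  (TF TF1: opposite of bond 1)
b5 stroke→I1  (I1: I, integral causality)
b2 stroke→J1  (J1: last free bond brings effort in)

dp_I1/dt = -F_Sf1 - p_I1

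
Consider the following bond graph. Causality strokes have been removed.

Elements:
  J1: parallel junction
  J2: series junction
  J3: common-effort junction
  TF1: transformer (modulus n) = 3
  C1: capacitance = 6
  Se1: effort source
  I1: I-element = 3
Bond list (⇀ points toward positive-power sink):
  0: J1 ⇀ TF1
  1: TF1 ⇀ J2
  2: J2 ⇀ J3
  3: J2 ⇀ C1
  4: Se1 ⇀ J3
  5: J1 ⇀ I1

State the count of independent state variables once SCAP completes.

#4 →J3  (Se1 fixes effort; stroke away)
#2 →J2  (J3 effort already set via bond 4)
#3 →J2  (C1: C, integral causality)
#1 →TF1  (closing 1-jn rule on J2)
#0 →J1  (through TF1, causality passes straight; one stroke at TF1)
#5 →I1  (common-e at J1 fixed by 0)

2  (C1, I1 all integral)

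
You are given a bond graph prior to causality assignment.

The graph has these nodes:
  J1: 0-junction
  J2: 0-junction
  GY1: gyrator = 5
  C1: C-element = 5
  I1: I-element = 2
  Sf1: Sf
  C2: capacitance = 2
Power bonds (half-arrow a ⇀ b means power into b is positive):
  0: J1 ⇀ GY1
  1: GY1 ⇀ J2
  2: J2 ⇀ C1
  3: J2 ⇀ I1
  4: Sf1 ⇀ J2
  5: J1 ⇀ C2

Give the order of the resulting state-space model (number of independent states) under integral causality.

bond 4 stroke at Sf1  (Sf1 fixes flow; stroke at Sf1)
bond 2 stroke at J2  (C1 integral (e out))
bond 1 stroke at GY1  (J2: bond 2 brought effort, rest push out)
bond 3 stroke at I1  (J2 effort already set via bond 2)
bond 0 stroke at GY1  (through GY1, causality inverts; strokes same side of GY1)
bond 5 stroke at J1  (only one effort-in slot at J1)

3  (C1, C2, I1 all integral)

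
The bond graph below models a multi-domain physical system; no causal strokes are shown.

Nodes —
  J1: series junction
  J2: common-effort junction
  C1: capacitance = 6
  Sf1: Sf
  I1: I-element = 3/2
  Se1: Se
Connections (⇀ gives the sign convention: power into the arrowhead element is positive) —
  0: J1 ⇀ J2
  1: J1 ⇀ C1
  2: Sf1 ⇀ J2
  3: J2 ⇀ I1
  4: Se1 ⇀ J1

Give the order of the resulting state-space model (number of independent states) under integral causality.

2  (C1, I1 all integral)

bond 2 |Sf1  (Sf1: flow source, stroke at near end)
bond 4 |J1  (Se1 fixes effort; stroke away)
bond 1 |J1  (prefer integral on C1)
bond 0 |J2  (closing 1-jn rule on J1)
bond 3 |I1  (J2: bond 0 brought effort, rest push out)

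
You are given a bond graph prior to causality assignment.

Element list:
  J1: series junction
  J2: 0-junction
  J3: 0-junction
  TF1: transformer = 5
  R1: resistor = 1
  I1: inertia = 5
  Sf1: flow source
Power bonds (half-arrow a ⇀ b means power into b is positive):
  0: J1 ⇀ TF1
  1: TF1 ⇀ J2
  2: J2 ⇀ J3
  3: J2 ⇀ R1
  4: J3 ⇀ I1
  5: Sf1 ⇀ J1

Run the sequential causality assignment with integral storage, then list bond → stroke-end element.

β5 stroke at Sf1  (source Sf1 imposes f)
β0 stroke at J1  (J1 flow already set via bond 5)
β1 stroke at TF1  (through TF1, causality passes straight; one stroke at TF1)
β4 stroke at I1  (prefer integral on I1)
β2 stroke at J3  (closing 0-jn rule on J3)
β3 stroke at J2  (closing 0-jn rule on J2)

β0 stroke→J1
β1 stroke→TF1
β2 stroke→J3
β3 stroke→J2
β4 stroke→I1
β5 stroke→Sf1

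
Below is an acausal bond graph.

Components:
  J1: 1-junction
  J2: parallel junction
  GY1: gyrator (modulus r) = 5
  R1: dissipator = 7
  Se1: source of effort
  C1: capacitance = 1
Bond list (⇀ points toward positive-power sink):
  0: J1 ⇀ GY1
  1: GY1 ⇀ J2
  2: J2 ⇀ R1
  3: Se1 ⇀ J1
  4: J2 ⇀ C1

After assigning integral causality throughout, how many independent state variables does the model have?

bond 3 stroke→J1  (Se1 (Se) sets effort on bond)
bond 0 stroke→GY1  (J1 needs exactly one f-in)
bond 1 stroke→GY1  (GY1: gyrator matches bond 0)
bond 4 stroke→J2  (C1 integral (e out))
bond 2 stroke→R1  (0-jn J2 has e-setter on 4)

1  (C1 all integral)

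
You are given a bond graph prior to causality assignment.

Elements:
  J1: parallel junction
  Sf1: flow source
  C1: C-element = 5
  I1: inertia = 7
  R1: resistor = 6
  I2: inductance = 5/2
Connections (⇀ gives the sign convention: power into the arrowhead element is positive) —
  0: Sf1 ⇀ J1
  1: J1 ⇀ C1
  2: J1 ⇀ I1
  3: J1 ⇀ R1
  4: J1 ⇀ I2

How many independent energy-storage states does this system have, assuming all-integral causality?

β0 stroke→Sf1  (Sf1 fixes flow; stroke at Sf1)
β1 stroke→J1  (C1 outputs effort q/C1)
β2 stroke→I1  (0-jn J1 has e-setter on 1)
β3 stroke→R1  (common-e at J1 fixed by 1)
β4 stroke→I2  (J1 effort already set via bond 1)

3  (C1, I1, I2 all integral)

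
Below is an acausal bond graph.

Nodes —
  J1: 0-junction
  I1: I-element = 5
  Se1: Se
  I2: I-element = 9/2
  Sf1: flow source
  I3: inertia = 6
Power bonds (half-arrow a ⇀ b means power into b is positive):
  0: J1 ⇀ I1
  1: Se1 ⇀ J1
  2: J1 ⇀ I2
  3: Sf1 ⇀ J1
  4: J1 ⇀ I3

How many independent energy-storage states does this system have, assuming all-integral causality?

3  (I1, I2, I3 all integral)

bond 1 →J1  (Se1 fixes effort; stroke away)
bond 3 →Sf1  (source Sf1 imposes f)
bond 0 →I1  (J1 effort already set via bond 1)
bond 2 →I2  (common-e at J1 fixed by 1)
bond 4 →I3  (J1: bond 1 brought effort, rest push out)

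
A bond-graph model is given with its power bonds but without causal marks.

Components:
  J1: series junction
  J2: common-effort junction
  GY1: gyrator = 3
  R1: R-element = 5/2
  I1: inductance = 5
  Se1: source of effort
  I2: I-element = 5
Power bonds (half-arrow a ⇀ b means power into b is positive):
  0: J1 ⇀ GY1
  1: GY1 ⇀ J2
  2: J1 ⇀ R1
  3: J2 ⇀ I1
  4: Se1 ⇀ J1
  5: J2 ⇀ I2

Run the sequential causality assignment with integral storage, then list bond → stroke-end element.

b4 →J1  (Se1 (Se) sets effort on bond)
b3 →I1  (prefer integral on I1)
b5 →I2  (I2: I, integral causality)
b1 →J2  (J2 needs exactly one e-in)
b0 →J1  (GY1 both-in/both-out from 1)
b2 →R1  (J1 needs exactly one f-in)

β0 stroke at J1
β1 stroke at J2
β2 stroke at R1
β3 stroke at I1
β4 stroke at J1
β5 stroke at I2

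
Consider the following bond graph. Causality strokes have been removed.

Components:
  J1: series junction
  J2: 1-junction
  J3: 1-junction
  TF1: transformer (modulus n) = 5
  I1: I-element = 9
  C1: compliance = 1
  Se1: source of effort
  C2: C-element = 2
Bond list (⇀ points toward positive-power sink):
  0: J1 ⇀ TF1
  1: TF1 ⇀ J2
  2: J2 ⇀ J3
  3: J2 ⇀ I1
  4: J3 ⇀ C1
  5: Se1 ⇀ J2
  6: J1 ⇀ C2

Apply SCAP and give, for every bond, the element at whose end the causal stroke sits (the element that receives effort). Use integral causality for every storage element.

b0 stroke→TF1
b1 stroke→J2
b2 stroke→J2
b3 stroke→I1
b4 stroke→J3
b5 stroke→J2
b6 stroke→J1

b5 |J2  (Se1: effort source, stroke at far end)
b3 |I1  (prefer integral on I1)
b1 |J2  (1-jn J2 has f-setter on 3)
b2 |J2  (J2 flow already set via bond 3)
b4 |J3  (1-jn J3 has f-setter on 2)
b0 |TF1  (TF1 one-in-one-out from 1)
b6 |J1  (J1: bond 0 brought flow, rest push out)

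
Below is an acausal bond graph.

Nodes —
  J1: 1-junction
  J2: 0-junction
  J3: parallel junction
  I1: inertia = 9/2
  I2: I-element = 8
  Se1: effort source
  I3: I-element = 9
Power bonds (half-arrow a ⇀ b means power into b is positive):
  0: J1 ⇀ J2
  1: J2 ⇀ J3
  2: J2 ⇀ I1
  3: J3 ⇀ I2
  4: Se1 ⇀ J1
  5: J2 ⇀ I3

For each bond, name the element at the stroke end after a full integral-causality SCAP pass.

β0 →J2
β1 →J3
β2 →I1
β3 →I2
β4 →J1
β5 →I3

b4 |J1  (Se1: effort source, stroke at far end)
b0 |J2  (only one flow-in slot at J1)
b1 |J3  (0-jn J2 has e-setter on 0)
b2 |I1  (common-e at J2 fixed by 0)
b5 |I3  (0-jn J2 has e-setter on 0)
b3 |I2  (common-e at J3 fixed by 1)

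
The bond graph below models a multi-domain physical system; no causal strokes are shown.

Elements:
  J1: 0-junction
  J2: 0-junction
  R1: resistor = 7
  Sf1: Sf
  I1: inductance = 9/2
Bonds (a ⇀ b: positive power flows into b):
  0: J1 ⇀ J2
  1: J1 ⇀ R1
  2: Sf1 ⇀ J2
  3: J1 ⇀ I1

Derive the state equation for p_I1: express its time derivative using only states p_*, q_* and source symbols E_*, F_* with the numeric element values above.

b2 stroke→Sf1  (source Sf1 imposes f)
b0 stroke→J2  (J2 needs exactly one e-in)
b3 stroke→I1  (I1 outputs flow p/I1)
b1 stroke→J1  (J1 needs exactly one e-in)

dp_I1/dt = 7*F_Sf1 - 14*p_I1/9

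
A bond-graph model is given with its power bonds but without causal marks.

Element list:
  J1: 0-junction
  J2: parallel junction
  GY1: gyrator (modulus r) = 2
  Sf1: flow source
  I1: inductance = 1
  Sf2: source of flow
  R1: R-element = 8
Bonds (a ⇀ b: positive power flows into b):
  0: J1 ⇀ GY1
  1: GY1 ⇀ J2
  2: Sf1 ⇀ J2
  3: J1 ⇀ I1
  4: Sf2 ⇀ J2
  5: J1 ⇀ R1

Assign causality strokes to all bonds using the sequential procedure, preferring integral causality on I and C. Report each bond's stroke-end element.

bond 2 stroke at Sf1  (Sf1 (Sf) sets flow on bond)
bond 4 stroke at Sf2  (Sf2 (Sf) sets flow on bond)
bond 1 stroke at J2  (only one effort-in slot at J2)
bond 0 stroke at J1  (GY1 both-in/both-out from 1)
bond 3 stroke at I1  (J1 effort already set via bond 0)
bond 5 stroke at R1  (J1: bond 0 brought effort, rest push out)

#0 |J1
#1 |J2
#2 |Sf1
#3 |I1
#4 |Sf2
#5 |R1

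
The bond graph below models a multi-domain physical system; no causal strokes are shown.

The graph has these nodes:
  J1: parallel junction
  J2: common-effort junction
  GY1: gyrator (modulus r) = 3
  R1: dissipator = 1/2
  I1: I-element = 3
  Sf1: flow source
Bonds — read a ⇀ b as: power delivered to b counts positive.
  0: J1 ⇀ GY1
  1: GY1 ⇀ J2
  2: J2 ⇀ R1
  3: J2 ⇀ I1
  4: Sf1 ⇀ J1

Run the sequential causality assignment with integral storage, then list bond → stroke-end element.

b4 stroke at Sf1  (Sf1: flow source, stroke at near end)
b0 stroke at J1  (closing 0-jn rule on J1)
b1 stroke at J2  (GY GY1: same side as bond 0)
b2 stroke at R1  (0-jn J2 has e-setter on 1)
b3 stroke at I1  (common-e at J2 fixed by 1)

b0 →J1
b1 →J2
b2 →R1
b3 →I1
b4 →Sf1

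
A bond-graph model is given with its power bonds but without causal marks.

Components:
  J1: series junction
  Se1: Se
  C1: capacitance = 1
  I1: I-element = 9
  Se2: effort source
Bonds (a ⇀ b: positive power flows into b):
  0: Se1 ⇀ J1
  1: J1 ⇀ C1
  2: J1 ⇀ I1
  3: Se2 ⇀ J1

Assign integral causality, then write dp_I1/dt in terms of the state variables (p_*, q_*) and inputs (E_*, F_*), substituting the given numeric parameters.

dp_I1/dt = E_Se1 + E_Se2 - q_C1

bond 0 |J1  (Se1 (Se) sets effort on bond)
bond 3 |J1  (Se2 (Se) sets effort on bond)
bond 1 |J1  (C1 outputs effort q/C1)
bond 2 |I1  (only one flow-in slot at J1)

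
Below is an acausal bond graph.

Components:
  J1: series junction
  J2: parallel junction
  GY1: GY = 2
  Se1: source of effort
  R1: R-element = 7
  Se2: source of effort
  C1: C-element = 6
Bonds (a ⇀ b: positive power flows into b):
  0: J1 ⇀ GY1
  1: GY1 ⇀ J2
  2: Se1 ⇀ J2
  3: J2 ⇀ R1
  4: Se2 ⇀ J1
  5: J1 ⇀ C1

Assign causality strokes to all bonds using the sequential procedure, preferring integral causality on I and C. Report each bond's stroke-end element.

#0 →GY1
#1 →GY1
#2 →J2
#3 →R1
#4 →J1
#5 →J1

β2 stroke at J2  (source Se1 imposes e)
β4 stroke at J1  (Se2: effort source, stroke at far end)
β1 stroke at GY1  (common-e at J2 fixed by 2)
β3 stroke at R1  (common-e at J2 fixed by 2)
β0 stroke at GY1  (through GY1, causality inverts; strokes same side of GY1)
β5 stroke at J1  (1-jn J1 has f-setter on 0)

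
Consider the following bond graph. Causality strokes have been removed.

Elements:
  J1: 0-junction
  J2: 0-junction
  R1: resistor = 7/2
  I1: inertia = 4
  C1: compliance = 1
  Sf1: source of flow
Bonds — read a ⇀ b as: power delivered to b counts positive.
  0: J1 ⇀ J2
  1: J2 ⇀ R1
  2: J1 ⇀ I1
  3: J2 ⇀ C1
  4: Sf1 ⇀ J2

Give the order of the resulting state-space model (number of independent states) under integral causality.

2  (C1, I1 all integral)

bond 4 |Sf1  (Sf1: flow source, stroke at near end)
bond 2 |I1  (I1 outputs flow p/I1)
bond 0 |J1  (only one effort-in slot at J1)
bond 3 |J2  (prefer integral on C1)
bond 1 |R1  (common-e at J2 fixed by 3)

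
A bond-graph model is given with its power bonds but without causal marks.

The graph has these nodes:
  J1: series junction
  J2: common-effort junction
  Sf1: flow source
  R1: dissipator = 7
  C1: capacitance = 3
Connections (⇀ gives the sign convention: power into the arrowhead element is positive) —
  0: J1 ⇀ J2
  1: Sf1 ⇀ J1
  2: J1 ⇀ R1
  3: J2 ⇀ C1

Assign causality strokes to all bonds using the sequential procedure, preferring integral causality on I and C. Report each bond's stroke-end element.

#1 stroke→Sf1  (Sf1 fixes flow; stroke at Sf1)
#0 stroke→J1  (J1: bond 1 brought flow, rest push out)
#2 stroke→J1  (J1: bond 1 brought flow, rest push out)
#3 stroke→J2  (closing 0-jn rule on J2)

b0 |J1
b1 |Sf1
b2 |J1
b3 |J2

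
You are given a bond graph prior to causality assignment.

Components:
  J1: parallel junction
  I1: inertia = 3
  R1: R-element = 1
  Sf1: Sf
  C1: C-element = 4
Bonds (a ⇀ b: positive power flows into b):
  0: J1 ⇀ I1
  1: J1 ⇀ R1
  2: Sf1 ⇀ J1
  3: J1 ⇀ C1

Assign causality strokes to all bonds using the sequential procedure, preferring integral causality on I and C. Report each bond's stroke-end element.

bond 0 stroke→I1
bond 1 stroke→R1
bond 2 stroke→Sf1
bond 3 stroke→J1

bond 2 stroke at Sf1  (Sf1: flow source, stroke at near end)
bond 0 stroke at I1  (prefer integral on I1)
bond 3 stroke at J1  (C1 integral (e out))
bond 1 stroke at R1  (common-e at J1 fixed by 3)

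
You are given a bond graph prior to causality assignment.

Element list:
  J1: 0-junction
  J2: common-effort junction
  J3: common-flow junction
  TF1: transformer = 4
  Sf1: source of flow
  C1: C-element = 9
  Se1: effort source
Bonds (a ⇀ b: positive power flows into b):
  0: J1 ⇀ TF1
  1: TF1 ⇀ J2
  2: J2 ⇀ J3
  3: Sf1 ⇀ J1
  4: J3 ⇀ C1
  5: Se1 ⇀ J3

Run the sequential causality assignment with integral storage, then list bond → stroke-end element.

b3 →Sf1  (Sf1 (Sf) sets flow on bond)
b5 →J3  (source Se1 imposes e)
b0 →J1  (J1: last free bond brings effort in)
b1 →TF1  (TF1: transformer flips bond 0)
b2 →J2  (J2: last free bond brings effort in)
b4 →J3  (J3 flow already set via bond 2)

b0 |J1
b1 |TF1
b2 |J2
b3 |Sf1
b4 |J3
b5 |J3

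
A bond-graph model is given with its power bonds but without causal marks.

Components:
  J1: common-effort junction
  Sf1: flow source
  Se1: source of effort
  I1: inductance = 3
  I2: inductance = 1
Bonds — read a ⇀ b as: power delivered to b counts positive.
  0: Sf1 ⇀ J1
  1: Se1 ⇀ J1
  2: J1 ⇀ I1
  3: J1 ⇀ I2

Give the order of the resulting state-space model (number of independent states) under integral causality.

bond 0 →Sf1  (Sf1 fixes flow; stroke at Sf1)
bond 1 →J1  (Se1 fixes effort; stroke away)
bond 2 →I1  (0-jn J1 has e-setter on 1)
bond 3 →I2  (J1 effort already set via bond 1)

2  (I1, I2 all integral)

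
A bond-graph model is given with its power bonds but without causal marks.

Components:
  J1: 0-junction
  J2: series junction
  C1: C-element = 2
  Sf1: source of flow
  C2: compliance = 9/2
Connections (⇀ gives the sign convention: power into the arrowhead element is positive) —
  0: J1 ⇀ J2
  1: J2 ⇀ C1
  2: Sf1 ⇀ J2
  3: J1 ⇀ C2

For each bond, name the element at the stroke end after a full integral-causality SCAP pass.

bond 0 stroke→J2
bond 1 stroke→J2
bond 2 stroke→Sf1
bond 3 stroke→J1

β2 →Sf1  (Sf1 fixes flow; stroke at Sf1)
β0 →J2  (1-jn J2 has f-setter on 2)
β1 →J2  (J2 flow already set via bond 2)
β3 →J1  (J1: last free bond brings effort in)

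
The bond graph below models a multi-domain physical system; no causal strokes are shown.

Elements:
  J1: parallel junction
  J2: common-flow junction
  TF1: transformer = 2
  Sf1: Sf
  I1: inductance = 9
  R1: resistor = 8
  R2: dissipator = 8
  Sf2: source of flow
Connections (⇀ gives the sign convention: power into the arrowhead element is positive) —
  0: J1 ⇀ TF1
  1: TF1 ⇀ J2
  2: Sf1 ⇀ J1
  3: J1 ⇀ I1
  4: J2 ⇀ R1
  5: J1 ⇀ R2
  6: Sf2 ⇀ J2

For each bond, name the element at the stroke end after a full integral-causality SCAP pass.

b0 |TF1
b1 |J2
b2 |Sf1
b3 |I1
b4 |J2
b5 |J1
b6 |Sf2

bond 2 →Sf1  (Sf1: flow source, stroke at near end)
bond 6 →Sf2  (Sf2 fixes flow; stroke at Sf2)
bond 1 →J2  (J2: bond 6 brought flow, rest push out)
bond 4 →J2  (1-jn J2 has f-setter on 6)
bond 0 →TF1  (TF1: transformer flips bond 1)
bond 3 →I1  (I1 outputs flow p/I1)
bond 5 →J1  (only one effort-in slot at J1)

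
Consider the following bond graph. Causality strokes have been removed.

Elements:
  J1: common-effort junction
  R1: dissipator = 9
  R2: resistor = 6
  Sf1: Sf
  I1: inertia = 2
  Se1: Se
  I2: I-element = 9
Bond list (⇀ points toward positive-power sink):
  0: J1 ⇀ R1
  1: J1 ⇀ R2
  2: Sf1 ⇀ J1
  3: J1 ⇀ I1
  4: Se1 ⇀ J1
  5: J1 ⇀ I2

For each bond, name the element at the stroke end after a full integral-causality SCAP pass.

β0 stroke at R1
β1 stroke at R2
β2 stroke at Sf1
β3 stroke at I1
β4 stroke at J1
β5 stroke at I2

#2 →Sf1  (Sf1 (Sf) sets flow on bond)
#4 →J1  (Se1 fixes effort; stroke away)
#0 →R1  (0-jn J1 has e-setter on 4)
#1 →R2  (J1: bond 4 brought effort, rest push out)
#3 →I1  (0-jn J1 has e-setter on 4)
#5 →I2  (J1: bond 4 brought effort, rest push out)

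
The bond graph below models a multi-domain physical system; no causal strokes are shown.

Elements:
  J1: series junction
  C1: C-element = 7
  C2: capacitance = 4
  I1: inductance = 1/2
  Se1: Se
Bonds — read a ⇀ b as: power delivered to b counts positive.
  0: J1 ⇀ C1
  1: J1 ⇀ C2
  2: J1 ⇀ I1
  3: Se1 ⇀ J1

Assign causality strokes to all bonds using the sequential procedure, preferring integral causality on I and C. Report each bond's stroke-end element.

bond 0 →J1
bond 1 →J1
bond 2 →I1
bond 3 →J1

bond 3 stroke at J1  (Se1 (Se) sets effort on bond)
bond 0 stroke at J1  (prefer integral on C1)
bond 1 stroke at J1  (C2 integral (e out))
bond 2 stroke at I1  (J1: last free bond brings flow in)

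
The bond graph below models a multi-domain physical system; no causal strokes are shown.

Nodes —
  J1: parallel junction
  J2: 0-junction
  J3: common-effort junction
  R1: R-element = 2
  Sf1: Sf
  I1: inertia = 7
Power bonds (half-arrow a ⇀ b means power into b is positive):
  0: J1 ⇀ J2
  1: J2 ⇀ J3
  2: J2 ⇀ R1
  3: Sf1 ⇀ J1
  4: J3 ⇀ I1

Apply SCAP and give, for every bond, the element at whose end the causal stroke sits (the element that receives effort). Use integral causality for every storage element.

#3 stroke at Sf1  (source Sf1 imposes f)
#0 stroke at J1  (J1 needs exactly one e-in)
#4 stroke at I1  (I1 outputs flow p/I1)
#1 stroke at J3  (J3 needs exactly one e-in)
#2 stroke at J2  (only one effort-in slot at J2)

bond 0 stroke at J1
bond 1 stroke at J3
bond 2 stroke at J2
bond 3 stroke at Sf1
bond 4 stroke at I1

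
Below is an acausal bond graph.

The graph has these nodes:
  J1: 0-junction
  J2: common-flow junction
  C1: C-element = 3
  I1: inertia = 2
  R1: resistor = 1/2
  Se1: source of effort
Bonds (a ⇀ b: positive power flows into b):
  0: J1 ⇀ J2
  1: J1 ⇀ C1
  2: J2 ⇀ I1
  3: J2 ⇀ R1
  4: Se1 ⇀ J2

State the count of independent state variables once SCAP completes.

2  (C1, I1 all integral)

β4 →J2  (Se1 (Se) sets effort on bond)
β1 →J1  (C1: C, integral causality)
β0 →J2  (J1: bond 1 brought effort, rest push out)
β2 →I1  (prefer integral on I1)
β3 →J2  (J2: bond 2 brought flow, rest push out)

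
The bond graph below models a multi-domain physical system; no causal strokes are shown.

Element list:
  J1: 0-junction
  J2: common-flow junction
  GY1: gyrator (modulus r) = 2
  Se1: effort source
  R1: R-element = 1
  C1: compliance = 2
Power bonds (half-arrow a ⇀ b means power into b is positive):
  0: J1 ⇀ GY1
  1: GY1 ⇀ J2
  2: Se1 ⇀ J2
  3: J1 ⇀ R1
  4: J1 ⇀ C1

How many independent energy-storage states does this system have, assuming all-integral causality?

1  (C1 all integral)

#2 stroke→J2  (Se1: effort source, stroke at far end)
#1 stroke→GY1  (J2 needs exactly one f-in)
#0 stroke→GY1  (GY1: gyrator matches bond 1)
#4 stroke→J1  (C1 outputs effort q/C1)
#3 stroke→R1  (common-e at J1 fixed by 4)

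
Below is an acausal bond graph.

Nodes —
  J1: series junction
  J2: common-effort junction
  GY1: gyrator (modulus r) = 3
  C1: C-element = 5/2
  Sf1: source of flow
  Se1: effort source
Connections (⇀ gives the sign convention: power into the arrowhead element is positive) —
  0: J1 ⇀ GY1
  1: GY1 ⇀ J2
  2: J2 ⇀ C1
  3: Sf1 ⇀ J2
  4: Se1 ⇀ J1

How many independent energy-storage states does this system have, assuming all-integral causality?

β3 stroke→Sf1  (Sf1 (Sf) sets flow on bond)
β4 stroke→J1  (Se1 fixes effort; stroke away)
β0 stroke→GY1  (J1 needs exactly one f-in)
β1 stroke→GY1  (through GY1, causality inverts; strokes same side of GY1)
β2 stroke→J2  (closing 0-jn rule on J2)

1  (C1 all integral)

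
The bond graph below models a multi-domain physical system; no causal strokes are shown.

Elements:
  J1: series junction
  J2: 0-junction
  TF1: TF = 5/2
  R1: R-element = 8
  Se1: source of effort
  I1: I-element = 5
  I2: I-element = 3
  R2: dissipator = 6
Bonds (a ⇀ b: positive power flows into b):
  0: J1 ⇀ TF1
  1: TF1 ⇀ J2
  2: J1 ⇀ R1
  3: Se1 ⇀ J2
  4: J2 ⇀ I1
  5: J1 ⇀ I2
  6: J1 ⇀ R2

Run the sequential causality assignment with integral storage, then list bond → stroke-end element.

b0 stroke at J1
b1 stroke at TF1
b2 stroke at J1
b3 stroke at J2
b4 stroke at I1
b5 stroke at I2
b6 stroke at J1

β3 stroke at J2  (Se1 fixes effort; stroke away)
β1 stroke at TF1  (J2: bond 3 brought effort, rest push out)
β4 stroke at I1  (J2 effort already set via bond 3)
β0 stroke at J1  (TF1 one-in-one-out from 1)
β5 stroke at I2  (I2: I, integral causality)
β2 stroke at J1  (1-jn J1 has f-setter on 5)
β6 stroke at J1  (common-f at J1 fixed by 5)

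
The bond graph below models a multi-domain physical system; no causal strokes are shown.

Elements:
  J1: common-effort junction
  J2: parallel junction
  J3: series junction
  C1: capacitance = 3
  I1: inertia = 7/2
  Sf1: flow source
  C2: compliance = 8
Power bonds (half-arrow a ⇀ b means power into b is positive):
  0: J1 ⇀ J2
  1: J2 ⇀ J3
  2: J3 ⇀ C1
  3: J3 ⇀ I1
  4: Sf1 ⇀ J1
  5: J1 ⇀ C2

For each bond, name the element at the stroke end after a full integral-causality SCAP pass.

#0 |J2
#1 |J3
#2 |J3
#3 |I1
#4 |Sf1
#5 |J1

bond 4 |Sf1  (Sf1: flow source, stroke at near end)
bond 2 |J3  (C1 outputs effort q/C1)
bond 3 |I1  (I1 outputs flow p/I1)
bond 1 |J3  (J3 flow already set via bond 3)
bond 0 |J2  (only one effort-in slot at J2)
bond 5 |J1  (J1 needs exactly one e-in)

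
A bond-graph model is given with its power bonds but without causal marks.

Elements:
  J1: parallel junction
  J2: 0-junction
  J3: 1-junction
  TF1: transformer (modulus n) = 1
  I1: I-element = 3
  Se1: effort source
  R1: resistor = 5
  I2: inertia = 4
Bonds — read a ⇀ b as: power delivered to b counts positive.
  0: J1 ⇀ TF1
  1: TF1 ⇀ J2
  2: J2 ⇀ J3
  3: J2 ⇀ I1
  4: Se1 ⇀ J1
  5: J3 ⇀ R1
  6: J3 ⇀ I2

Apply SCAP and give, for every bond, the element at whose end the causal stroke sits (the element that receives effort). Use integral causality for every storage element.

β0 →TF1
β1 →J2
β2 →J3
β3 →I1
β4 →J1
β5 →J3
β6 →I2

β4 →J1  (Se1 (Se) sets effort on bond)
β0 →TF1  (J1: bond 4 brought effort, rest push out)
β1 →J2  (TF1: transformer flips bond 0)
β2 →J3  (0-jn J2 has e-setter on 1)
β3 →I1  (J2: bond 1 brought effort, rest push out)
β6 →I2  (prefer integral on I2)
β5 →J3  (J3 flow already set via bond 6)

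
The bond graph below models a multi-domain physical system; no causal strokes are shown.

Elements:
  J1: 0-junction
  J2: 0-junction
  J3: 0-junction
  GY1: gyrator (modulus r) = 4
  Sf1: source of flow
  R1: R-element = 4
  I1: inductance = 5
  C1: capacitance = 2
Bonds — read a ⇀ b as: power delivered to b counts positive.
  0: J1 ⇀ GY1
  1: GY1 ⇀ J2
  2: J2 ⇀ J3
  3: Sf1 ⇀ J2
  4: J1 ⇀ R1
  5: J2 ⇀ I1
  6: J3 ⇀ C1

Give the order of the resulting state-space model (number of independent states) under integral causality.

b3 stroke→Sf1  (Sf1 fixes flow; stroke at Sf1)
b5 stroke→I1  (I1: I, integral causality)
b6 stroke→J3  (C1 outputs effort q/C1)
b2 stroke→J2  (J3 effort already set via bond 6)
b1 stroke→GY1  (J2 effort already set via bond 2)
b0 stroke→GY1  (GY1 both-in/both-out from 1)
b4 stroke→J1  (closing 0-jn rule on J1)

2  (C1, I1 all integral)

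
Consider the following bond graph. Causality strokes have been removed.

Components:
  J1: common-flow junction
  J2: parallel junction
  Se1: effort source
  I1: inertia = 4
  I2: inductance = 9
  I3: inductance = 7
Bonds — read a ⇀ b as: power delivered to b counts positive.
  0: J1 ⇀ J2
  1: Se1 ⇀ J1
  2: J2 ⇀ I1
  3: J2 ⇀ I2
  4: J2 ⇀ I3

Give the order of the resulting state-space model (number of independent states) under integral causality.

3  (I1, I2, I3 all integral)

b1 stroke→J1  (Se1: effort source, stroke at far end)
b0 stroke→J2  (only one flow-in slot at J1)
b2 stroke→I1  (0-jn J2 has e-setter on 0)
b3 stroke→I2  (common-e at J2 fixed by 0)
b4 stroke→I3  (J2 effort already set via bond 0)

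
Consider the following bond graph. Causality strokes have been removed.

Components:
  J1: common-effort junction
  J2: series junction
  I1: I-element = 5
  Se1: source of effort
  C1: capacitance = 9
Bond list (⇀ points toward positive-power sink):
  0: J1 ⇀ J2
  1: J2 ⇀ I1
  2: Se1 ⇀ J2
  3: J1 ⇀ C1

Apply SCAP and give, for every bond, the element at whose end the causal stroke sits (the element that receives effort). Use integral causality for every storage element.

b0 |J2
b1 |I1
b2 |J2
b3 |J1

b2 →J2  (Se1 fixes effort; stroke away)
b1 →I1  (prefer integral on I1)
b0 →J2  (1-jn J2 has f-setter on 1)
b3 →J1  (J1 needs exactly one e-in)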